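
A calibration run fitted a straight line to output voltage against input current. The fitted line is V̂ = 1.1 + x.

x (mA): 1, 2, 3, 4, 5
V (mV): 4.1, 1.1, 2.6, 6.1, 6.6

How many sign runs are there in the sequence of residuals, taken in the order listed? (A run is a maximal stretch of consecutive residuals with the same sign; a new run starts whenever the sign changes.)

3 runs

x=1: V̂ = 1.1 + 1 = 2.1; r = 4.1 − 2.1 = 2
x=2: V̂ = 1.1 + 2 = 3.1; r = 1.1 − 3.1 = -2
x=3: V̂ = 1.1 + 3 = 4.1; r = 2.6 − 4.1 = -1.5
x=4: V̂ = 1.1 + 4 = 5.1; r = 6.1 − 5.1 = 1
x=5: V̂ = 1.1 + 5 = 6.1; r = 6.6 − 6.1 = 0.5
Signs: + − − + +
Runs: +×1, −×2, +×2 → 3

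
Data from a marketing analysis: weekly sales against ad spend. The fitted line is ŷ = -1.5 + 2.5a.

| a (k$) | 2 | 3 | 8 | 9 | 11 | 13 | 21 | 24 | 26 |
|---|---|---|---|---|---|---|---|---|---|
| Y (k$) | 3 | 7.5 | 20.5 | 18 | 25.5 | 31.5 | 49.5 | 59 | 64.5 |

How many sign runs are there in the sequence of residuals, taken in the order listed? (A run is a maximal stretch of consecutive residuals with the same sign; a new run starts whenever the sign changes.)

a=2: ŷ = -1.5 + 2.5·2 = 3.5; e = 3 − 3.5 = -0.5
a=3: ŷ = -1.5 + 2.5·3 = 6; e = 7.5 − 6 = 1.5
a=8: ŷ = -1.5 + 2.5·8 = 18.5; e = 20.5 − 18.5 = 2
a=9: ŷ = -1.5 + 2.5·9 = 21; e = 18 − 21 = -3
a=11: ŷ = -1.5 + 2.5·11 = 26; e = 25.5 − 26 = -0.5
a=13: ŷ = -1.5 + 2.5·13 = 31; e = 31.5 − 31 = 0.5
a=21: ŷ = -1.5 + 2.5·21 = 51; e = 49.5 − 51 = -1.5
a=24: ŷ = -1.5 + 2.5·24 = 58.5; e = 59 − 58.5 = 0.5
a=26: ŷ = -1.5 + 2.5·26 = 63.5; e = 64.5 − 63.5 = 1
Signs: − + + − − + − + +
Runs: −×1, +×2, −×2, +×1, −×1, +×2 → 6

6 runs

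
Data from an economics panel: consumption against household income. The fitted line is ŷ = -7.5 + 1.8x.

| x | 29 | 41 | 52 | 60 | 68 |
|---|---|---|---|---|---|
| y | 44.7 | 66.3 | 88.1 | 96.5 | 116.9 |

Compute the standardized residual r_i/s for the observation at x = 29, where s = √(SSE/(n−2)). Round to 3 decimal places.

0.000

x=29: ŷ = -7.5 + 1.8·29 = 44.7; r = 44.7 − 44.7 = 0
x=41: ŷ = -7.5 + 1.8·41 = 66.3; r = 66.3 − 66.3 = 0
x=52: ŷ = -7.5 + 1.8·52 = 86.1; r = 88.1 − 86.1 = 2
x=60: ŷ = -7.5 + 1.8·60 = 100.5; r = 96.5 − 100.5 = -4
x=68: ŷ = -7.5 + 1.8·68 = 114.9; r = 116.9 − 114.9 = 2
SSE = 0 + 0 + 4 + 16 + 4 = 24
s = √(24/3) = 2.82843
r/s = 0 / 2.82843 = 0.000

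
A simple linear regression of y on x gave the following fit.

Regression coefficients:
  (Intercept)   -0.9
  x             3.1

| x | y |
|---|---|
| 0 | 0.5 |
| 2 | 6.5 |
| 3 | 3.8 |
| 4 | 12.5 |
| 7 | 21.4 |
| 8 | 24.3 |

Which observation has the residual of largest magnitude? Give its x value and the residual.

x=0: ŷ = -0.9 + 3.1·0 = -0.9; r = 0.5 − (-0.9) = 1.4
x=2: ŷ = -0.9 + 3.1·2 = 5.3; r = 6.5 − 5.3 = 1.2
x=3: ŷ = -0.9 + 3.1·3 = 8.4; r = 3.8 − 8.4 = -4.6
x=4: ŷ = -0.9 + 3.1·4 = 11.5; r = 12.5 − 11.5 = 1
x=7: ŷ = -0.9 + 3.1·7 = 20.8; r = 21.4 − 20.8 = 0.6
x=8: ŷ = -0.9 + 3.1·8 = 23.9; r = 24.3 − 23.9 = 0.4
Largest |r| is 4.6 at x = 3, residual -4.6.

x = 3, r = -4.6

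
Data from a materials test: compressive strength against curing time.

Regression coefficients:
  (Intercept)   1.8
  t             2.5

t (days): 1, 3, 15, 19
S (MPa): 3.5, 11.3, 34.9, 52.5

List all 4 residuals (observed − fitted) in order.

-0.8, 2, -4.4, 3.2

t=1: Ŝ = 1.8 + 2.5·1 = 4.3; e = 3.5 − 4.3 = -0.8
t=3: Ŝ = 1.8 + 2.5·3 = 9.3; e = 11.3 − 9.3 = 2
t=15: Ŝ = 1.8 + 2.5·15 = 39.3; e = 34.9 − 39.3 = -4.4
t=19: Ŝ = 1.8 + 2.5·19 = 49.3; e = 52.5 − 49.3 = 3.2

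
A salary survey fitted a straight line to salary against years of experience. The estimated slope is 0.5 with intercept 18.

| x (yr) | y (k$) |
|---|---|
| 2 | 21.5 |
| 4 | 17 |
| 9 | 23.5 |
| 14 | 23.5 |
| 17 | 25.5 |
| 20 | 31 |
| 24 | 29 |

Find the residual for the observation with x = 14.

ŷ = 18 + 0.5·14 = 25
r = 23.5 − 25 = -1.5

r = -1.5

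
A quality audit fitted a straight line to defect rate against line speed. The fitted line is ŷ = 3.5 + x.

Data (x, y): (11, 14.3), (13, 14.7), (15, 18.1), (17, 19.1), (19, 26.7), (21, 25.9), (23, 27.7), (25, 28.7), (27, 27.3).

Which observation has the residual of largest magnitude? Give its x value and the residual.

x=11: ŷ = 3.5 + 11 = 14.5; r = 14.3 − 14.5 = -0.2
x=13: ŷ = 3.5 + 13 = 16.5; r = 14.7 − 16.5 = -1.8
x=15: ŷ = 3.5 + 15 = 18.5; r = 18.1 − 18.5 = -0.4
x=17: ŷ = 3.5 + 17 = 20.5; r = 19.1 − 20.5 = -1.4
x=19: ŷ = 3.5 + 19 = 22.5; r = 26.7 − 22.5 = 4.2
x=21: ŷ = 3.5 + 21 = 24.5; r = 25.9 − 24.5 = 1.4
x=23: ŷ = 3.5 + 23 = 26.5; r = 27.7 − 26.5 = 1.2
x=25: ŷ = 3.5 + 25 = 28.5; r = 28.7 − 28.5 = 0.2
x=27: ŷ = 3.5 + 27 = 30.5; r = 27.3 − 30.5 = -3.2
Largest |r| is 4.2 at x = 19, residual 4.2.

x = 19, r = 4.2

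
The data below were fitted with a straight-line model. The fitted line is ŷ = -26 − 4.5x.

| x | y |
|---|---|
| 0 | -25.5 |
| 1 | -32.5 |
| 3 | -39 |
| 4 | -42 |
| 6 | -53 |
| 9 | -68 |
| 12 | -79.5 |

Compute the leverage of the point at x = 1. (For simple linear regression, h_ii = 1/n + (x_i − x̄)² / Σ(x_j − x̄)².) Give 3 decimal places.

x̄ = (0 + 1 + 3 + 4 + 6 + 9 + 12)/7 = 5
Σ(x − x̄)² = 25 + 16 + 4 + 1 + 1 + 16 + 49 = 112
h = 1/7 + (-4)²/112 = 0.142857 + 0.142857 = 0.286

h = 0.286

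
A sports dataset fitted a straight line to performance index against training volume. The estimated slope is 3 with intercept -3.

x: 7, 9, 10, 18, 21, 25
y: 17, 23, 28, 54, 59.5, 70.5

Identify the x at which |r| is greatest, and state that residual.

x=7: ŷ = -3 + 3·7 = 18; r = 17 − 18 = -1
x=9: ŷ = -3 + 3·9 = 24; r = 23 − 24 = -1
x=10: ŷ = -3 + 3·10 = 27; r = 28 − 27 = 1
x=18: ŷ = -3 + 3·18 = 51; r = 54 − 51 = 3
x=21: ŷ = -3 + 3·21 = 60; r = 59.5 − 60 = -0.5
x=25: ŷ = -3 + 3·25 = 72; r = 70.5 − 72 = -1.5
Largest |r| is 3 at x = 18, residual 3.

x = 18, r = 3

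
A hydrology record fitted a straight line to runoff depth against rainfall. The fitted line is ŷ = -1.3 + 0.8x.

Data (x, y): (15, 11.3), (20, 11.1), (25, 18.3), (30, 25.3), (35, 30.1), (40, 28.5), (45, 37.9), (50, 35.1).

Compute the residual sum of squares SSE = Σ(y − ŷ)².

x=15: ŷ = -1.3 + 0.8·15 = 10.7; e = 11.3 − 10.7 = 0.6
x=20: ŷ = -1.3 + 0.8·20 = 14.7; e = 11.1 − 14.7 = -3.6
x=25: ŷ = -1.3 + 0.8·25 = 18.7; e = 18.3 − 18.7 = -0.4
x=30: ŷ = -1.3 + 0.8·30 = 22.7; e = 25.3 − 22.7 = 2.6
x=35: ŷ = -1.3 + 0.8·35 = 26.7; e = 30.1 − 26.7 = 3.4
x=40: ŷ = -1.3 + 0.8·40 = 30.7; e = 28.5 − 30.7 = -2.2
x=45: ŷ = -1.3 + 0.8·45 = 34.7; e = 37.9 − 34.7 = 3.2
x=50: ŷ = -1.3 + 0.8·50 = 38.7; e = 35.1 − 38.7 = -3.6
SSE = 0.36 + 12.96 + 0.16 + 6.76 + 11.56 + 4.84 + 10.24 + 12.96 = 59.84

SSE = 59.84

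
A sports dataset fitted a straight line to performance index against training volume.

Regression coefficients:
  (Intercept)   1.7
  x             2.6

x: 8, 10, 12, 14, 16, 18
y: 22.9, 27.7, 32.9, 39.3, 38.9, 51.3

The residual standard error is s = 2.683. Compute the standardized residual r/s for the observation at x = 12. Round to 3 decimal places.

ŷ = 1.7 + 2.6·12 = 32.9
r = 32.9 − 32.9 = 0
r/s = 0 / 2.683 = 0.000

0.000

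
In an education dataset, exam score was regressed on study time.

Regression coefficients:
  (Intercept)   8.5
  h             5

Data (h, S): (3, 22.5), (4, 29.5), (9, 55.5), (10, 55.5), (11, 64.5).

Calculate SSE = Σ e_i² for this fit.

SSE = 16

h=3: Ŝ = 8.5 + 5·3 = 23.5; e = 22.5 − 23.5 = -1
h=4: Ŝ = 8.5 + 5·4 = 28.5; e = 29.5 − 28.5 = 1
h=9: Ŝ = 8.5 + 5·9 = 53.5; e = 55.5 − 53.5 = 2
h=10: Ŝ = 8.5 + 5·10 = 58.5; e = 55.5 − 58.5 = -3
h=11: Ŝ = 8.5 + 5·11 = 63.5; e = 64.5 − 63.5 = 1
SSE = 1 + 1 + 4 + 9 + 1 = 16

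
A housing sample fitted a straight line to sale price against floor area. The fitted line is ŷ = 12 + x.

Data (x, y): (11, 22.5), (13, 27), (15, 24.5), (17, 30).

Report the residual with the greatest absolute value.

x=11: ŷ = 12 + 11 = 23; e = 22.5 − 23 = -0.5
x=13: ŷ = 12 + 13 = 25; e = 27 − 25 = 2
x=15: ŷ = 12 + 15 = 27; e = 24.5 − 27 = -2.5
x=17: ŷ = 12 + 17 = 29; e = 30 − 29 = 1
Largest |e| is 2.5 at x = 15, residual -2.5.

e = -2.5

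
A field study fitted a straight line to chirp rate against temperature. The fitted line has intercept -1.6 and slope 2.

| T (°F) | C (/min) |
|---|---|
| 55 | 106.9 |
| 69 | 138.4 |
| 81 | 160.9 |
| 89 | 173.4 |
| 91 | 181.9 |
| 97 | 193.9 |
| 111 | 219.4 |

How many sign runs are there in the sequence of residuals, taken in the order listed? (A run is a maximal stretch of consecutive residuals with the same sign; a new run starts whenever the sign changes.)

5 runs

T=55: Ĉ = -1.6 + 2·55 = 108.4; r = 106.9 − 108.4 = -1.5
T=69: Ĉ = -1.6 + 2·69 = 136.4; r = 138.4 − 136.4 = 2
T=81: Ĉ = -1.6 + 2·81 = 160.4; r = 160.9 − 160.4 = 0.5
T=89: Ĉ = -1.6 + 2·89 = 176.4; r = 173.4 − 176.4 = -3
T=91: Ĉ = -1.6 + 2·91 = 180.4; r = 181.9 − 180.4 = 1.5
T=97: Ĉ = -1.6 + 2·97 = 192.4; r = 193.9 − 192.4 = 1.5
T=111: Ĉ = -1.6 + 2·111 = 220.4; r = 219.4 − 220.4 = -1
Signs: − + + − + + −
Runs: −×1, +×2, −×1, +×2, −×1 → 5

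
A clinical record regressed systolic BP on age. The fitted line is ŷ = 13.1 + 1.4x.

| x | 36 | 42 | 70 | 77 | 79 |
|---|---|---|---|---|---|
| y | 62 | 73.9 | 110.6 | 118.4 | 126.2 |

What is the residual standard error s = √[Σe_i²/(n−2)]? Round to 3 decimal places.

s = 2.517

x=36: ŷ = 13.1 + 1.4·36 = 63.5; e = 62 − 63.5 = -1.5
x=42: ŷ = 13.1 + 1.4·42 = 71.9; e = 73.9 − 71.9 = 2
x=70: ŷ = 13.1 + 1.4·70 = 111.1; e = 110.6 − 111.1 = -0.5
x=77: ŷ = 13.1 + 1.4·77 = 120.9; e = 118.4 − 120.9 = -2.5
x=79: ŷ = 13.1 + 1.4·79 = 123.7; e = 126.2 − 123.7 = 2.5
SSE = 2.25 + 4 + 0.25 + 6.25 + 6.25 = 19
s = √(19/3) = √6.33333 ≈ 2.517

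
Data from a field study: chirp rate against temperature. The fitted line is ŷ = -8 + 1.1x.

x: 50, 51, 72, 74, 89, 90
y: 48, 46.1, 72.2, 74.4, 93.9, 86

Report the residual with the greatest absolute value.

r = -5

x=50: ŷ = -8 + 1.1·50 = 47; r = 48 − 47 = 1
x=51: ŷ = -8 + 1.1·51 = 48.1; r = 46.1 − 48.1 = -2
x=72: ŷ = -8 + 1.1·72 = 71.2; r = 72.2 − 71.2 = 1
x=74: ŷ = -8 + 1.1·74 = 73.4; r = 74.4 − 73.4 = 1
x=89: ŷ = -8 + 1.1·89 = 89.9; r = 93.9 − 89.9 = 4
x=90: ŷ = -8 + 1.1·90 = 91; r = 86 − 91 = -5
Largest |r| is 5 at x = 90, residual -5.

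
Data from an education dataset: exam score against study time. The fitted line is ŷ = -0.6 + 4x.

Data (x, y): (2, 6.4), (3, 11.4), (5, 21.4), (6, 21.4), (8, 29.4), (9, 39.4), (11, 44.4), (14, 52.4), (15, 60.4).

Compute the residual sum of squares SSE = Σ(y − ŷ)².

x=2: ŷ = -0.6 + 4·2 = 7.4; e = 6.4 − 7.4 = -1
x=3: ŷ = -0.6 + 4·3 = 11.4; e = 11.4 − 11.4 = 0
x=5: ŷ = -0.6 + 4·5 = 19.4; e = 21.4 − 19.4 = 2
x=6: ŷ = -0.6 + 4·6 = 23.4; e = 21.4 − 23.4 = -2
x=8: ŷ = -0.6 + 4·8 = 31.4; e = 29.4 − 31.4 = -2
x=9: ŷ = -0.6 + 4·9 = 35.4; e = 39.4 − 35.4 = 4
x=11: ŷ = -0.6 + 4·11 = 43.4; e = 44.4 − 43.4 = 1
x=14: ŷ = -0.6 + 4·14 = 55.4; e = 52.4 − 55.4 = -3
x=15: ŷ = -0.6 + 4·15 = 59.4; e = 60.4 − 59.4 = 1
SSE = 1 + 0 + 4 + 4 + 4 + 16 + 1 + 9 + 1 = 40

SSE = 40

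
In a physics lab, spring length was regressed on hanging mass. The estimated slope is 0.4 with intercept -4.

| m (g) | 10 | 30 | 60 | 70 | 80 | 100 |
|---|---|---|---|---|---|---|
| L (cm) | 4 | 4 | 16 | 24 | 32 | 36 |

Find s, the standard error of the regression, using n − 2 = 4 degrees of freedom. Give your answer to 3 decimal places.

s = 4.000

m=10: ŷ = -4 + 0.4·10 = 0; e = 4 − 0 = 4
m=30: ŷ = -4 + 0.4·30 = 8; e = 4 − 8 = -4
m=60: ŷ = -4 + 0.4·60 = 20; e = 16 − 20 = -4
m=70: ŷ = -4 + 0.4·70 = 24; e = 24 − 24 = 0
m=80: ŷ = -4 + 0.4·80 = 28; e = 32 − 28 = 4
m=100: ŷ = -4 + 0.4·100 = 36; e = 36 − 36 = 0
SSE = 16 + 16 + 16 + 0 + 16 + 0 = 64
s = √(64/4) = √16 ≈ 4.000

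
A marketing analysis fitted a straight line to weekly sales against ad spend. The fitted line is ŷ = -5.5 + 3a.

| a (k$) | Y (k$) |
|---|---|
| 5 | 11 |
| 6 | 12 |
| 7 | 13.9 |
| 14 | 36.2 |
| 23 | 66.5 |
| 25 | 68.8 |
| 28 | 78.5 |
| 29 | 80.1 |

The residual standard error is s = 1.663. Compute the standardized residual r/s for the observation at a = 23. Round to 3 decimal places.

ŷ = -5.5 + 3·23 = 63.5
r = 66.5 − 63.5 = 3
r/s = 3 / 1.663 = 1.804

1.804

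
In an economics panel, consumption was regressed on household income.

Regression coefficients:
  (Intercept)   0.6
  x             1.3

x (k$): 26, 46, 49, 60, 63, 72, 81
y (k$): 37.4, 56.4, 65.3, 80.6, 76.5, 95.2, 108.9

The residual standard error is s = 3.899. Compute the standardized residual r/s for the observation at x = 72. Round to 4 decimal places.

ŷ = 0.6 + 1.3·72 = 94.2
r = 95.2 − 94.2 = 1
r/s = 1 / 3.899 = 0.2565

0.2565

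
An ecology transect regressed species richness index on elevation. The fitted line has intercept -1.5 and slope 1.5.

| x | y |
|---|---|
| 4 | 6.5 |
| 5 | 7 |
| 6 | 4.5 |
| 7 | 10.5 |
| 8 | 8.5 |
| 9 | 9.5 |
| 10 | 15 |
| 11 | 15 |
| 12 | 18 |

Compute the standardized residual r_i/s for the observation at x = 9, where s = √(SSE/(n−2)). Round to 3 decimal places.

-1.188

x=4: ŷ = -1.5 + 1.5·4 = 4.5; r = 6.5 − 4.5 = 2
x=5: ŷ = -1.5 + 1.5·5 = 6; r = 7 − 6 = 1
x=6: ŷ = -1.5 + 1.5·6 = 7.5; r = 4.5 − 7.5 = -3
x=7: ŷ = -1.5 + 1.5·7 = 9; r = 10.5 − 9 = 1.5
x=8: ŷ = -1.5 + 1.5·8 = 10.5; r = 8.5 − 10.5 = -2
x=9: ŷ = -1.5 + 1.5·9 = 12; r = 9.5 − 12 = -2.5
x=10: ŷ = -1.5 + 1.5·10 = 13.5; r = 15 − 13.5 = 1.5
x=11: ŷ = -1.5 + 1.5·11 = 15; r = 15 − 15 = 0
x=12: ŷ = -1.5 + 1.5·12 = 16.5; r = 18 − 16.5 = 1.5
SSE = 4 + 1 + 9 + 2.25 + 4 + 6.25 + 2.25 + 0 + 2.25 = 31
s = √(31/7) = 2.10442
r/s = -2.5 / 2.10442 = -1.188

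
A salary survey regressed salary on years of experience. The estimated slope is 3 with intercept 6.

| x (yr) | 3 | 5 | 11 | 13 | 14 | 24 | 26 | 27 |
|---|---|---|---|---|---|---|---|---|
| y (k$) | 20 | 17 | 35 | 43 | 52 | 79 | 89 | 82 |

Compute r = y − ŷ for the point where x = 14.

ŷ = 6 + 3·14 = 48
r = 52 − 48 = 4

r = 4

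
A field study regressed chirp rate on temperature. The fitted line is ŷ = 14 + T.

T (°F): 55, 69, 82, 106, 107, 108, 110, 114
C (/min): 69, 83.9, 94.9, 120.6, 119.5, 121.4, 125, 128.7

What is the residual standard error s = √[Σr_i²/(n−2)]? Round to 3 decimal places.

T=55: ŷ = 14 + 55 = 69; r = 69 − 69 = 0
T=69: ŷ = 14 + 69 = 83; r = 83.9 − 83 = 0.9
T=82: ŷ = 14 + 82 = 96; r = 94.9 − 96 = -1.1
T=106: ŷ = 14 + 106 = 120; r = 120.6 − 120 = 0.6
T=107: ŷ = 14 + 107 = 121; r = 119.5 − 121 = -1.5
T=108: ŷ = 14 + 108 = 122; r = 121.4 − 122 = -0.6
T=110: ŷ = 14 + 110 = 124; r = 125 − 124 = 1
T=114: ŷ = 14 + 114 = 128; r = 128.7 − 128 = 0.7
SSE = 0 + 0.81 + 1.21 + 0.36 + 2.25 + 0.36 + 1 + 0.49 = 6.48
s = √(6.48/6) = √1.08 ≈ 1.039

s = 1.039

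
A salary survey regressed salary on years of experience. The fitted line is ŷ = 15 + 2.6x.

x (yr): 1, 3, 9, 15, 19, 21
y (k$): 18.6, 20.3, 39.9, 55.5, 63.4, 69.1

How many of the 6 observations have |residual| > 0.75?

x=1: ŷ = 15 + 2.6·1 = 17.6; e = 18.6 − 17.6 = 1
x=3: ŷ = 15 + 2.6·3 = 22.8; e = 20.3 − 22.8 = -2.5
x=9: ŷ = 15 + 2.6·9 = 38.4; e = 39.9 − 38.4 = 1.5
x=15: ŷ = 15 + 2.6·15 = 54; e = 55.5 − 54 = 1.5
x=19: ŷ = 15 + 2.6·19 = 64.4; e = 63.4 − 64.4 = -1
x=21: ŷ = 15 + 2.6·21 = 69.6; e = 69.1 − 69.6 = -0.5
|e| > 0.75: x=1 (|e|=1), x=3 (|e|=2.5), x=9 (|e|=1.5), x=15 (|e|=1.5), x=19 (|e|=1) → 5

5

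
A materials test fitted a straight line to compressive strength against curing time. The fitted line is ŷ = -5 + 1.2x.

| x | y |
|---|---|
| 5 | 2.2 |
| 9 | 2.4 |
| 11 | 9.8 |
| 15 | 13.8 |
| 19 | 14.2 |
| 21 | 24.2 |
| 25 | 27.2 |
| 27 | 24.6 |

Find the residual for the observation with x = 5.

r = 1.2

ŷ = -5 + 1.2·5 = 1
r = 2.2 − 1 = 1.2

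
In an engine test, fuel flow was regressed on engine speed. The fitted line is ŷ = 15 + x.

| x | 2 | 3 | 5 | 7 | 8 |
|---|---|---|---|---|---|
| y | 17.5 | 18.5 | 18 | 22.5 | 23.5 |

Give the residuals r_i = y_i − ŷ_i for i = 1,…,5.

x=2: ŷ = 15 + 2 = 17; r = 17.5 − 17 = 0.5
x=3: ŷ = 15 + 3 = 18; r = 18.5 − 18 = 0.5
x=5: ŷ = 15 + 5 = 20; r = 18 − 20 = -2
x=7: ŷ = 15 + 7 = 22; r = 22.5 − 22 = 0.5
x=8: ŷ = 15 + 8 = 23; r = 23.5 − 23 = 0.5

0.5, 0.5, -2, 0.5, 0.5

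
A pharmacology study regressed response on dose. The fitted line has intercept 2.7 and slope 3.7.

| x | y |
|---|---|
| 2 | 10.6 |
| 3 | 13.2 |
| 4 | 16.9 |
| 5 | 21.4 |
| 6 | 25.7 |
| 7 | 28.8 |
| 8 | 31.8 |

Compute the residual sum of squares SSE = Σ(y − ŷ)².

x=2: ŷ = 2.7 + 3.7·2 = 10.1; r = 10.6 − 10.1 = 0.5
x=3: ŷ = 2.7 + 3.7·3 = 13.8; r = 13.2 − 13.8 = -0.6
x=4: ŷ = 2.7 + 3.7·4 = 17.5; r = 16.9 − 17.5 = -0.6
x=5: ŷ = 2.7 + 3.7·5 = 21.2; r = 21.4 − 21.2 = 0.2
x=6: ŷ = 2.7 + 3.7·6 = 24.9; r = 25.7 − 24.9 = 0.8
x=7: ŷ = 2.7 + 3.7·7 = 28.6; r = 28.8 − 28.6 = 0.2
x=8: ŷ = 2.7 + 3.7·8 = 32.3; r = 31.8 − 32.3 = -0.5
SSE = 0.25 + 0.36 + 0.36 + 0.04 + 0.64 + 0.04 + 0.25 = 1.94

SSE = 1.94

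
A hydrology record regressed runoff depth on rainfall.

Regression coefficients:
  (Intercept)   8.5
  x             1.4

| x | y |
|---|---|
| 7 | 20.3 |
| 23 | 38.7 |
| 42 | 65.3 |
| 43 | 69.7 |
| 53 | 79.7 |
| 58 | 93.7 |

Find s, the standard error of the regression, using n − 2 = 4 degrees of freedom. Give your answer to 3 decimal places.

x=7: ŷ = 8.5 + 1.4·7 = 18.3; r = 20.3 − 18.3 = 2
x=23: ŷ = 8.5 + 1.4·23 = 40.7; r = 38.7 − 40.7 = -2
x=42: ŷ = 8.5 + 1.4·42 = 67.3; r = 65.3 − 67.3 = -2
x=43: ŷ = 8.5 + 1.4·43 = 68.7; r = 69.7 − 68.7 = 1
x=53: ŷ = 8.5 + 1.4·53 = 82.7; r = 79.7 − 82.7 = -3
x=58: ŷ = 8.5 + 1.4·58 = 89.7; r = 93.7 − 89.7 = 4
SSE = 4 + 4 + 4 + 1 + 9 + 16 = 38
s = √(38/4) = √9.5 ≈ 3.082

s = 3.082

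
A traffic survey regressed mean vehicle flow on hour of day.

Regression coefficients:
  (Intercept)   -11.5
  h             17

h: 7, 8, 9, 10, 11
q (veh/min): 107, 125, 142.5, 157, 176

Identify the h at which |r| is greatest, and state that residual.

h = 10, r = -1.5

h=7: q̂ = -11.5 + 17·7 = 107.5; r = 107 − 107.5 = -0.5
h=8: q̂ = -11.5 + 17·8 = 124.5; r = 125 − 124.5 = 0.5
h=9: q̂ = -11.5 + 17·9 = 141.5; r = 142.5 − 141.5 = 1
h=10: q̂ = -11.5 + 17·10 = 158.5; r = 157 − 158.5 = -1.5
h=11: q̂ = -11.5 + 17·11 = 175.5; r = 176 − 175.5 = 0.5
Largest |r| is 1.5 at h = 10, residual -1.5.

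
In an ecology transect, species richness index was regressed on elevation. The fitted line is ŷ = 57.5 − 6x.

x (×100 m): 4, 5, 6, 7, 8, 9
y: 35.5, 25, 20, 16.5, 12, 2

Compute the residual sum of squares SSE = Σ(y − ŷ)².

SSE = 22

x=4: ŷ = 57.5 − 6·4 = 33.5; e = 35.5 − 33.5 = 2
x=5: ŷ = 57.5 − 6·5 = 27.5; e = 25 − 27.5 = -2.5
x=6: ŷ = 57.5 − 6·6 = 21.5; e = 20 − 21.5 = -1.5
x=7: ŷ = 57.5 − 6·7 = 15.5; e = 16.5 − 15.5 = 1
x=8: ŷ = 57.5 − 6·8 = 9.5; e = 12 − 9.5 = 2.5
x=9: ŷ = 57.5 − 6·9 = 3.5; e = 2 − 3.5 = -1.5
SSE = 4 + 6.25 + 2.25 + 1 + 6.25 + 2.25 = 22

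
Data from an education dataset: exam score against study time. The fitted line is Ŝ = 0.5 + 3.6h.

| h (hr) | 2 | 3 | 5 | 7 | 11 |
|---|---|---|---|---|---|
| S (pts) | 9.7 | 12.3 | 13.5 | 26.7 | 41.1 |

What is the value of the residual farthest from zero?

h=2: Ŝ = 0.5 + 3.6·2 = 7.7; e = 9.7 − 7.7 = 2
h=3: Ŝ = 0.5 + 3.6·3 = 11.3; e = 12.3 − 11.3 = 1
h=5: Ŝ = 0.5 + 3.6·5 = 18.5; e = 13.5 − 18.5 = -5
h=7: Ŝ = 0.5 + 3.6·7 = 25.7; e = 26.7 − 25.7 = 1
h=11: Ŝ = 0.5 + 3.6·11 = 40.1; e = 41.1 − 40.1 = 1
Largest |e| is 5 at h = 5, residual -5.

e = -5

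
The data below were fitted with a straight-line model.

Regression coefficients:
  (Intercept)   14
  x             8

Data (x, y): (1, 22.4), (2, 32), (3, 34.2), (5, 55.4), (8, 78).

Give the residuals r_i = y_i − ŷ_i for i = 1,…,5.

0.4, 2, -3.8, 1.4, 0

x=1: ŷ = 14 + 8·1 = 22; r = 22.4 − 22 = 0.4
x=2: ŷ = 14 + 8·2 = 30; r = 32 − 30 = 2
x=3: ŷ = 14 + 8·3 = 38; r = 34.2 − 38 = -3.8
x=5: ŷ = 14 + 8·5 = 54; r = 55.4 − 54 = 1.4
x=8: ŷ = 14 + 8·8 = 78; r = 78 − 78 = 0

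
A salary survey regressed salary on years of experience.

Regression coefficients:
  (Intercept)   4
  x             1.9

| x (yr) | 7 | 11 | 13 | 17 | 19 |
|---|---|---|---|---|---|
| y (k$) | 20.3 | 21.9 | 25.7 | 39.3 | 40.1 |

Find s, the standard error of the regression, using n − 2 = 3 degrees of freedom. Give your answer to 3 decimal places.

s = 3.464

x=7: ŷ = 4 + 1.9·7 = 17.3; r = 20.3 − 17.3 = 3
x=11: ŷ = 4 + 1.9·11 = 24.9; r = 21.9 − 24.9 = -3
x=13: ŷ = 4 + 1.9·13 = 28.7; r = 25.7 − 28.7 = -3
x=17: ŷ = 4 + 1.9·17 = 36.3; r = 39.3 − 36.3 = 3
x=19: ŷ = 4 + 1.9·19 = 40.1; r = 40.1 − 40.1 = 0
SSE = 9 + 9 + 9 + 9 + 0 = 36
s = √(36/3) = √12 ≈ 3.464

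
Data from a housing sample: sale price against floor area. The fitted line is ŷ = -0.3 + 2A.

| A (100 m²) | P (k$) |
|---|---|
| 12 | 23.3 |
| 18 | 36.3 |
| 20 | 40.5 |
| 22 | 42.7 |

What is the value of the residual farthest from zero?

e = -1

A=12: ŷ = -0.3 + 2·12 = 23.7; e = 23.3 − 23.7 = -0.4
A=18: ŷ = -0.3 + 2·18 = 35.7; e = 36.3 − 35.7 = 0.6
A=20: ŷ = -0.3 + 2·20 = 39.7; e = 40.5 − 39.7 = 0.8
A=22: ŷ = -0.3 + 2·22 = 43.7; e = 42.7 − 43.7 = -1
Largest |e| is 1 at A = 22, residual -1.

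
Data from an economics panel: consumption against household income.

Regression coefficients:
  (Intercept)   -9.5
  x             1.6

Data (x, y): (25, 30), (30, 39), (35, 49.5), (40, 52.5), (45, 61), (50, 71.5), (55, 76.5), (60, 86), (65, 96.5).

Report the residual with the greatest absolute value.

x=25: ŷ = -9.5 + 1.6·25 = 30.5; e = 30 − 30.5 = -0.5
x=30: ŷ = -9.5 + 1.6·30 = 38.5; e = 39 − 38.5 = 0.5
x=35: ŷ = -9.5 + 1.6·35 = 46.5; e = 49.5 − 46.5 = 3
x=40: ŷ = -9.5 + 1.6·40 = 54.5; e = 52.5 − 54.5 = -2
x=45: ŷ = -9.5 + 1.6·45 = 62.5; e = 61 − 62.5 = -1.5
x=50: ŷ = -9.5 + 1.6·50 = 70.5; e = 71.5 − 70.5 = 1
x=55: ŷ = -9.5 + 1.6·55 = 78.5; e = 76.5 − 78.5 = -2
x=60: ŷ = -9.5 + 1.6·60 = 86.5; e = 86 − 86.5 = -0.5
x=65: ŷ = -9.5 + 1.6·65 = 94.5; e = 96.5 − 94.5 = 2
Largest |e| is 3 at x = 35, residual 3.

e = 3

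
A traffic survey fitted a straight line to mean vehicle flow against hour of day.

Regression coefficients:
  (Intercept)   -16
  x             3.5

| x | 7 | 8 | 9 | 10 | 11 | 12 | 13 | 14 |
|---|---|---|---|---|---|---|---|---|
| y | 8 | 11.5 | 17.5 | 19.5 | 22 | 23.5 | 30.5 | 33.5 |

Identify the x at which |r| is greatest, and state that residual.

x=7: ŷ = -16 + 3.5·7 = 8.5; r = 8 − 8.5 = -0.5
x=8: ŷ = -16 + 3.5·8 = 12; r = 11.5 − 12 = -0.5
x=9: ŷ = -16 + 3.5·9 = 15.5; r = 17.5 − 15.5 = 2
x=10: ŷ = -16 + 3.5·10 = 19; r = 19.5 − 19 = 0.5
x=11: ŷ = -16 + 3.5·11 = 22.5; r = 22 − 22.5 = -0.5
x=12: ŷ = -16 + 3.5·12 = 26; r = 23.5 − 26 = -2.5
x=13: ŷ = -16 + 3.5·13 = 29.5; r = 30.5 − 29.5 = 1
x=14: ŷ = -16 + 3.5·14 = 33; r = 33.5 − 33 = 0.5
Largest |r| is 2.5 at x = 12, residual -2.5.

x = 12, r = -2.5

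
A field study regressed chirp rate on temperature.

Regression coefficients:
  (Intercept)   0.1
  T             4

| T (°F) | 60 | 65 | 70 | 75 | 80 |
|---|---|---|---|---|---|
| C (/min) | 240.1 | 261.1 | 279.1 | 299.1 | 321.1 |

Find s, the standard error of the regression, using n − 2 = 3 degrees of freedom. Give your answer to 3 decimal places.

T=60: ŷ = 0.1 + 4·60 = 240.1; e = 240.1 − 240.1 = 0
T=65: ŷ = 0.1 + 4·65 = 260.1; e = 261.1 − 260.1 = 1
T=70: ŷ = 0.1 + 4·70 = 280.1; e = 279.1 − 280.1 = -1
T=75: ŷ = 0.1 + 4·75 = 300.1; e = 299.1 − 300.1 = -1
T=80: ŷ = 0.1 + 4·80 = 320.1; e = 321.1 − 320.1 = 1
SSE = 0 + 1 + 1 + 1 + 1 = 4
s = √(4/3) = √1.33333 ≈ 1.155

s = 1.155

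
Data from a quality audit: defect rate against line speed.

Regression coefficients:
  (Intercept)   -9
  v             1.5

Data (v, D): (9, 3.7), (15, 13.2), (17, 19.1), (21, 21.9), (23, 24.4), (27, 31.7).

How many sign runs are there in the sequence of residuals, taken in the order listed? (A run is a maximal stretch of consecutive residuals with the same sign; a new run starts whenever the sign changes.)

v=9: D̂ = -9 + 1.5·9 = 4.5; r = 3.7 − 4.5 = -0.8
v=15: D̂ = -9 + 1.5·15 = 13.5; r = 13.2 − 13.5 = -0.3
v=17: D̂ = -9 + 1.5·17 = 16.5; r = 19.1 − 16.5 = 2.6
v=21: D̂ = -9 + 1.5·21 = 22.5; r = 21.9 − 22.5 = -0.6
v=23: D̂ = -9 + 1.5·23 = 25.5; r = 24.4 − 25.5 = -1.1
v=27: D̂ = -9 + 1.5·27 = 31.5; r = 31.7 − 31.5 = 0.2
Signs: − − + − − +
Runs: −×2, +×1, −×2, +×1 → 4

4 runs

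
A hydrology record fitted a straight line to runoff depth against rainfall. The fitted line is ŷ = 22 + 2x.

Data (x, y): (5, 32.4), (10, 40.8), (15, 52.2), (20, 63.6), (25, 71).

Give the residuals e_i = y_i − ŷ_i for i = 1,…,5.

x=5: ŷ = 22 + 2·5 = 32; e = 32.4 − 32 = 0.4
x=10: ŷ = 22 + 2·10 = 42; e = 40.8 − 42 = -1.2
x=15: ŷ = 22 + 2·15 = 52; e = 52.2 − 52 = 0.2
x=20: ŷ = 22 + 2·20 = 62; e = 63.6 − 62 = 1.6
x=25: ŷ = 22 + 2·25 = 72; e = 71 − 72 = -1

0.4, -1.2, 0.2, 1.6, -1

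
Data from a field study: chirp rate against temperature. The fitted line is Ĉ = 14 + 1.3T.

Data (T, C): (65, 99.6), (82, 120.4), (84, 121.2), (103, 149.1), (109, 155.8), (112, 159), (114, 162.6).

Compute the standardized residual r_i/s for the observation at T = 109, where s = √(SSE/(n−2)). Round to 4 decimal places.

T=65: Ĉ = 14 + 1.3·65 = 98.5; r = 99.6 − 98.5 = 1.1
T=82: Ĉ = 14 + 1.3·82 = 120.6; r = 120.4 − 120.6 = -0.2
T=84: Ĉ = 14 + 1.3·84 = 123.2; r = 121.2 − 123.2 = -2
T=103: Ĉ = 14 + 1.3·103 = 147.9; r = 149.1 − 147.9 = 1.2
T=109: Ĉ = 14 + 1.3·109 = 155.7; r = 155.8 − 155.7 = 0.1
T=112: Ĉ = 14 + 1.3·112 = 159.6; r = 159 − 159.6 = -0.6
T=114: Ĉ = 14 + 1.3·114 = 162.2; r = 162.6 − 162.2 = 0.4
SSE = 1.21 + 0.04 + 4 + 1.44 + 0.01 + 0.36 + 0.16 = 7.22
s = √(7.22/5) = 1.20167
r/s = 0.1 / 1.20167 = 0.0832

0.0832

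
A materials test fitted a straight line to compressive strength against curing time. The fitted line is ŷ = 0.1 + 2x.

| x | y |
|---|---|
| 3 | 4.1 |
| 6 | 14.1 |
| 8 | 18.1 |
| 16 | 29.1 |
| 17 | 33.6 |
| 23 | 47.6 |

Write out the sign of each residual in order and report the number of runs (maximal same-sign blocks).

4 runs

x=3: ŷ = 0.1 + 2·3 = 6.1; e = 4.1 − 6.1 = -2
x=6: ŷ = 0.1 + 2·6 = 12.1; e = 14.1 − 12.1 = 2
x=8: ŷ = 0.1 + 2·8 = 16.1; e = 18.1 − 16.1 = 2
x=16: ŷ = 0.1 + 2·16 = 32.1; e = 29.1 − 32.1 = -3
x=17: ŷ = 0.1 + 2·17 = 34.1; e = 33.6 − 34.1 = -0.5
x=23: ŷ = 0.1 + 2·23 = 46.1; e = 47.6 − 46.1 = 1.5
Signs: − + + − − +
Runs: −×1, +×2, −×2, +×1 → 4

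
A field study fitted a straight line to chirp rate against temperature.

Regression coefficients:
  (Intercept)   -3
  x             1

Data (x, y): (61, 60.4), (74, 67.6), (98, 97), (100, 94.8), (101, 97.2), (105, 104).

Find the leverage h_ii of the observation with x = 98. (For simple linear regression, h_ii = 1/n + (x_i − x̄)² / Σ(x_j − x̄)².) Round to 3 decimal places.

x̄ = (61 + 74 + 98 + 100 + 101 + 105)/6 = 89.8333
Σ(x − x̄)² = 831.361 + 250.694 + 66.6944 + 103.361 + 124.694 + 230.028 = 1606.83
h = 1/6 + (8.16667)²/1606.83 = 0.166667 + 0.0415068 = 0.208

h = 0.208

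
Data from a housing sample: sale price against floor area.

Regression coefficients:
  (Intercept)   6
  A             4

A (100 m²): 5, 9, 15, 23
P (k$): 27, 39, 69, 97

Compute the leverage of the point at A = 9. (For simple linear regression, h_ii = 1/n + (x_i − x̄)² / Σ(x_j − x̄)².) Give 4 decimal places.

h = 0.3370

Ā = (5 + 9 + 15 + 23)/4 = 13
Σ(A − Ā)² = 64 + 16 + 4 + 100 = 184
h = 1/4 + (-4)²/184 = 0.25 + 0.0869565 = 0.3370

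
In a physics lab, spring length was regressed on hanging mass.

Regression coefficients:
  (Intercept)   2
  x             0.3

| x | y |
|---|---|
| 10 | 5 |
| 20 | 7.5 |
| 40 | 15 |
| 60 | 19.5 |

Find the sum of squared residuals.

SSE = 1.5

x=10: ŷ = 2 + 0.3·10 = 5; r = 5 − 5 = 0
x=20: ŷ = 2 + 0.3·20 = 8; r = 7.5 − 8 = -0.5
x=40: ŷ = 2 + 0.3·40 = 14; r = 15 − 14 = 1
x=60: ŷ = 2 + 0.3·60 = 20; r = 19.5 − 20 = -0.5
SSE = 0 + 0.25 + 1 + 0.25 = 1.5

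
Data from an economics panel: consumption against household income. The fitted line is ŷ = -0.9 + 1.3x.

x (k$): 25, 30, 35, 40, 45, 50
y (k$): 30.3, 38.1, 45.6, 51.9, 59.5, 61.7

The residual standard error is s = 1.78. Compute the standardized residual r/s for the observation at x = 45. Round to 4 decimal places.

ŷ = -0.9 + 1.3·45 = 57.6
r = 59.5 − 57.6 = 1.9
r/s = 1.9 / 1.78 = 1.0674

1.0674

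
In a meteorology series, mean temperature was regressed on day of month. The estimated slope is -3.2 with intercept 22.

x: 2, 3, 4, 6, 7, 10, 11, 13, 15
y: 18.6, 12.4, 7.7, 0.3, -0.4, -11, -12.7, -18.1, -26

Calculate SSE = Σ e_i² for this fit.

SSE = 21

x=2: ŷ = 22 − 3.2·2 = 15.6; e = 18.6 − 15.6 = 3
x=3: ŷ = 22 − 3.2·3 = 12.4; e = 12.4 − 12.4 = 0
x=4: ŷ = 22 − 3.2·4 = 9.2; e = 7.7 − 9.2 = -1.5
x=6: ŷ = 22 − 3.2·6 = 2.8; e = 0.3 − 2.8 = -2.5
x=7: ŷ = 22 − 3.2·7 = -0.4; e = -0.4 − (-0.4) = 0
x=10: ŷ = 22 − 3.2·10 = -10; e = -11 − (-10) = -1
x=11: ŷ = 22 − 3.2·11 = -13.2; e = -12.7 − (-13.2) = 0.5
x=13: ŷ = 22 − 3.2·13 = -19.6; e = -18.1 − (-19.6) = 1.5
x=15: ŷ = 22 − 3.2·15 = -26; e = -26 − (-26) = 0
SSE = 9 + 0 + 2.25 + 6.25 + 0 + 1 + 0.25 + 2.25 + 0 = 21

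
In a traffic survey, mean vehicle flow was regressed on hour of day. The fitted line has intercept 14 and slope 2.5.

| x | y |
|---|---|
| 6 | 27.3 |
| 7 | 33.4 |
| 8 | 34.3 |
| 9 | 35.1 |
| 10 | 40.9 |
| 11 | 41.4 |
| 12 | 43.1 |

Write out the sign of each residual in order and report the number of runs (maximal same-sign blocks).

5 runs

x=6: ŷ = 14 + 2.5·6 = 29; e = 27.3 − 29 = -1.7
x=7: ŷ = 14 + 2.5·7 = 31.5; e = 33.4 − 31.5 = 1.9
x=8: ŷ = 14 + 2.5·8 = 34; e = 34.3 − 34 = 0.3
x=9: ŷ = 14 + 2.5·9 = 36.5; e = 35.1 − 36.5 = -1.4
x=10: ŷ = 14 + 2.5·10 = 39; e = 40.9 − 39 = 1.9
x=11: ŷ = 14 + 2.5·11 = 41.5; e = 41.4 − 41.5 = -0.1
x=12: ŷ = 14 + 2.5·12 = 44; e = 43.1 − 44 = -0.9
Signs: − + + − + − −
Runs: −×1, +×2, −×1, +×1, −×2 → 5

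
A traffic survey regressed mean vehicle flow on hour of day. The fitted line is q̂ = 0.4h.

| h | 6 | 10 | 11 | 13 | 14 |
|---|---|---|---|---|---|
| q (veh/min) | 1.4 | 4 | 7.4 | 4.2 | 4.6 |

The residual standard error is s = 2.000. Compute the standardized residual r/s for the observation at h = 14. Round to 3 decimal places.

-0.500

q̂ = 0.4·14 = 5.6
r = 4.6 − 5.6 = -1
r/s = -1 / 2.000 = -0.500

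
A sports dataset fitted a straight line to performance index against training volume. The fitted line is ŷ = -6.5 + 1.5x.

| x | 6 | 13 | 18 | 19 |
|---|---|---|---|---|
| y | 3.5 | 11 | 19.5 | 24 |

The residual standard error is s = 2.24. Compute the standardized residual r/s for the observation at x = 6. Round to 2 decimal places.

0.45

ŷ = -6.5 + 1.5·6 = 2.5
r = 3.5 − 2.5 = 1
r/s = 1 / 2.24 = 0.45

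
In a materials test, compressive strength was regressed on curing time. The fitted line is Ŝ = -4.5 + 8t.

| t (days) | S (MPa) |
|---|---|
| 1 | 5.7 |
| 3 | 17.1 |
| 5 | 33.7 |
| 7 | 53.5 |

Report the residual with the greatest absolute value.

t=1: Ŝ = -4.5 + 8·1 = 3.5; r = 5.7 − 3.5 = 2.2
t=3: Ŝ = -4.5 + 8·3 = 19.5; r = 17.1 − 19.5 = -2.4
t=5: Ŝ = -4.5 + 8·5 = 35.5; r = 33.7 − 35.5 = -1.8
t=7: Ŝ = -4.5 + 8·7 = 51.5; r = 53.5 − 51.5 = 2
Largest |r| is 2.4 at t = 3, residual -2.4.

r = -2.4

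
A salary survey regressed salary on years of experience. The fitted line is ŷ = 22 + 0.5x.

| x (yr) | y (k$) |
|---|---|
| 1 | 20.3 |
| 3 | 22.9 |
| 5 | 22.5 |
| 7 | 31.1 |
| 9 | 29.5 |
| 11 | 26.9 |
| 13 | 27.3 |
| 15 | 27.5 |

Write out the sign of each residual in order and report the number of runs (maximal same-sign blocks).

x=1: ŷ = 22 + 0.5·1 = 22.5; e = 20.3 − 22.5 = -2.2
x=3: ŷ = 22 + 0.5·3 = 23.5; e = 22.9 − 23.5 = -0.6
x=5: ŷ = 22 + 0.5·5 = 24.5; e = 22.5 − 24.5 = -2
x=7: ŷ = 22 + 0.5·7 = 25.5; e = 31.1 − 25.5 = 5.6
x=9: ŷ = 22 + 0.5·9 = 26.5; e = 29.5 − 26.5 = 3
x=11: ŷ = 22 + 0.5·11 = 27.5; e = 26.9 − 27.5 = -0.6
x=13: ŷ = 22 + 0.5·13 = 28.5; e = 27.3 − 28.5 = -1.2
x=15: ŷ = 22 + 0.5·15 = 29.5; e = 27.5 − 29.5 = -2
Signs: − − − + + − − −
Runs: −×3, +×2, −×3 → 3

3 runs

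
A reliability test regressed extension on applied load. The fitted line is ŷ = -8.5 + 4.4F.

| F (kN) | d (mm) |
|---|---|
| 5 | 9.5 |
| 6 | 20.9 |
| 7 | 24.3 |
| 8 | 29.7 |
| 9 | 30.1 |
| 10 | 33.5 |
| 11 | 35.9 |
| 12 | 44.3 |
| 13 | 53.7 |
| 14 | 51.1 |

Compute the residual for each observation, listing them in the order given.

-4, 3, 2, 3, -1, -2, -4, 0, 5, -2

F=5: ŷ = -8.5 + 4.4·5 = 13.5; e = 9.5 − 13.5 = -4
F=6: ŷ = -8.5 + 4.4·6 = 17.9; e = 20.9 − 17.9 = 3
F=7: ŷ = -8.5 + 4.4·7 = 22.3; e = 24.3 − 22.3 = 2
F=8: ŷ = -8.5 + 4.4·8 = 26.7; e = 29.7 − 26.7 = 3
F=9: ŷ = -8.5 + 4.4·9 = 31.1; e = 30.1 − 31.1 = -1
F=10: ŷ = -8.5 + 4.4·10 = 35.5; e = 33.5 − 35.5 = -2
F=11: ŷ = -8.5 + 4.4·11 = 39.9; e = 35.9 − 39.9 = -4
F=12: ŷ = -8.5 + 4.4·12 = 44.3; e = 44.3 − 44.3 = 0
F=13: ŷ = -8.5 + 4.4·13 = 48.7; e = 53.7 − 48.7 = 5
F=14: ŷ = -8.5 + 4.4·14 = 53.1; e = 51.1 − 53.1 = -2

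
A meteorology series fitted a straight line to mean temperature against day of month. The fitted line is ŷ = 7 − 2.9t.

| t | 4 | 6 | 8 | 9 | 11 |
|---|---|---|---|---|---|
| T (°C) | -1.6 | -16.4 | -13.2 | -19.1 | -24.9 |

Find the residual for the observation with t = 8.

e = 3

ŷ = 7 − 2.9·8 = -16.2
e = -13.2 − (-16.2) = 3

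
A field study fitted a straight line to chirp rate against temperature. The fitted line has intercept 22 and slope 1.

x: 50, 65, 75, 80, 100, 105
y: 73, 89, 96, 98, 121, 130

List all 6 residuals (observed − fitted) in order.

x=50: ŷ = 22 + 50 = 72; e = 73 − 72 = 1
x=65: ŷ = 22 + 65 = 87; e = 89 − 87 = 2
x=75: ŷ = 22 + 75 = 97; e = 96 − 97 = -1
x=80: ŷ = 22 + 80 = 102; e = 98 − 102 = -4
x=100: ŷ = 22 + 100 = 122; e = 121 − 122 = -1
x=105: ŷ = 22 + 105 = 127; e = 130 − 127 = 3

1, 2, -1, -4, -1, 3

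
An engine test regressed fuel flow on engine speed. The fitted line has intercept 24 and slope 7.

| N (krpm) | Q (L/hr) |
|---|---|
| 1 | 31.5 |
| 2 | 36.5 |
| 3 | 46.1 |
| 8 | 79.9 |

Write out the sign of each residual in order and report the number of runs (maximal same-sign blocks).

4 runs

N=1: ŷ = 24 + 7·1 = 31; e = 31.5 − 31 = 0.5
N=2: ŷ = 24 + 7·2 = 38; e = 36.5 − 38 = -1.5
N=3: ŷ = 24 + 7·3 = 45; e = 46.1 − 45 = 1.1
N=8: ŷ = 24 + 7·8 = 80; e = 79.9 − 80 = -0.1
Signs: + − + −
Runs: +×1, −×1, +×1, −×1 → 4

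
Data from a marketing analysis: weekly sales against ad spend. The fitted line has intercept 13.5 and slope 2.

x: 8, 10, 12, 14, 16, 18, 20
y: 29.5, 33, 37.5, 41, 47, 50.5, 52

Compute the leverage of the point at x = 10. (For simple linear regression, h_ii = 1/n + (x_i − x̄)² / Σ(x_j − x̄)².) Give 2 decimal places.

x̄ = (8 + 10 + 12 + 14 + 16 + 18 + 20)/7 = 14
Σ(x − x̄)² = 36 + 16 + 4 + 0 + 4 + 16 + 36 = 112
h = 1/7 + (-4)²/112 = 0.142857 + 0.142857 = 0.29

h = 0.29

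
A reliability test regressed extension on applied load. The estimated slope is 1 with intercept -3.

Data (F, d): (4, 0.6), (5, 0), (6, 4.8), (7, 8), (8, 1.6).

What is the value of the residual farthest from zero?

r = 4

F=4: d̂ = -3 + 4 = 1; r = 0.6 − 1 = -0.4
F=5: d̂ = -3 + 5 = 2; r = 0 − 2 = -2
F=6: d̂ = -3 + 6 = 3; r = 4.8 − 3 = 1.8
F=7: d̂ = -3 + 7 = 4; r = 8 − 4 = 4
F=8: d̂ = -3 + 8 = 5; r = 1.6 − 5 = -3.4
Largest |r| is 4 at F = 7, residual 4.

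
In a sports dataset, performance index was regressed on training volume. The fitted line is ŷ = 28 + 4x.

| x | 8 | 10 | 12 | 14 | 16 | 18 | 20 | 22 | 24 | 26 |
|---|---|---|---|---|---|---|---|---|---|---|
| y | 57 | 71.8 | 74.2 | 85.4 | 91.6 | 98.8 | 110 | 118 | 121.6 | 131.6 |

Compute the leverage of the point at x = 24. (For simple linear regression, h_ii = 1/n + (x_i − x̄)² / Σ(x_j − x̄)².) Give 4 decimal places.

x̄ = (8 + 10 + 12 + 14 + 16 + 18 + 20 + 22 + 24 + 26)/10 = 17
Σ(x − x̄)² = 81 + 49 + 25 + 9 + 1 + 1 + 9 + 25 + 49 + 81 = 330
h = 1/10 + (7)²/330 = 0.1 + 0.148485 = 0.2485

h = 0.2485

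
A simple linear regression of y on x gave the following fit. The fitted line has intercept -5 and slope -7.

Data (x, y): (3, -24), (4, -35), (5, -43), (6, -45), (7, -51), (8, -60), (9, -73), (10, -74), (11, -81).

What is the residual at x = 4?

ŷ = -5 − 7·4 = -33
e = -35 − (-33) = -2

e = -2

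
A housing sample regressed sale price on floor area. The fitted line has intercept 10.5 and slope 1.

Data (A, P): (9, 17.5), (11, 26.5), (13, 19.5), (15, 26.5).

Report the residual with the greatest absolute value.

A=9: ŷ = 10.5 + 9 = 19.5; r = 17.5 − 19.5 = -2
A=11: ŷ = 10.5 + 11 = 21.5; r = 26.5 − 21.5 = 5
A=13: ŷ = 10.5 + 13 = 23.5; r = 19.5 − 23.5 = -4
A=15: ŷ = 10.5 + 15 = 25.5; r = 26.5 − 25.5 = 1
Largest |r| is 5 at A = 11, residual 5.

r = 5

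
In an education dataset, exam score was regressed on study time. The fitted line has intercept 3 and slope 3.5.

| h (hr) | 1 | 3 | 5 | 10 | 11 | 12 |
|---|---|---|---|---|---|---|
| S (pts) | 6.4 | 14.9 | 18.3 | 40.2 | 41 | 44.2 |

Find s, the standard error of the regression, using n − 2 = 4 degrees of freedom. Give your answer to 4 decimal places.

s = 1.7706

h=1: ŷ = 3 + 3.5·1 = 6.5; e = 6.4 − 6.5 = -0.1
h=3: ŷ = 3 + 3.5·3 = 13.5; e = 14.9 − 13.5 = 1.4
h=5: ŷ = 3 + 3.5·5 = 20.5; e = 18.3 − 20.5 = -2.2
h=10: ŷ = 3 + 3.5·10 = 38; e = 40.2 − 38 = 2.2
h=11: ŷ = 3 + 3.5·11 = 41.5; e = 41 − 41.5 = -0.5
h=12: ŷ = 3 + 3.5·12 = 45; e = 44.2 − 45 = -0.8
SSE = 0.01 + 1.96 + 4.84 + 4.84 + 0.25 + 0.64 = 12.54
s = √(12.54/4) = √3.135 ≈ 1.7706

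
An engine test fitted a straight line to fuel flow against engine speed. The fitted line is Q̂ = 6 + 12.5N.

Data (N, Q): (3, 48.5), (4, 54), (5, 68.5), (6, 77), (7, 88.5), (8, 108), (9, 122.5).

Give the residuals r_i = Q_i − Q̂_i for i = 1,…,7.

5, -2, 0, -4, -5, 2, 4

N=3: Q̂ = 6 + 12.5·3 = 43.5; r = 48.5 − 43.5 = 5
N=4: Q̂ = 6 + 12.5·4 = 56; r = 54 − 56 = -2
N=5: Q̂ = 6 + 12.5·5 = 68.5; r = 68.5 − 68.5 = 0
N=6: Q̂ = 6 + 12.5·6 = 81; r = 77 − 81 = -4
N=7: Q̂ = 6 + 12.5·7 = 93.5; r = 88.5 − 93.5 = -5
N=8: Q̂ = 6 + 12.5·8 = 106; r = 108 − 106 = 2
N=9: Q̂ = 6 + 12.5·9 = 118.5; r = 122.5 − 118.5 = 4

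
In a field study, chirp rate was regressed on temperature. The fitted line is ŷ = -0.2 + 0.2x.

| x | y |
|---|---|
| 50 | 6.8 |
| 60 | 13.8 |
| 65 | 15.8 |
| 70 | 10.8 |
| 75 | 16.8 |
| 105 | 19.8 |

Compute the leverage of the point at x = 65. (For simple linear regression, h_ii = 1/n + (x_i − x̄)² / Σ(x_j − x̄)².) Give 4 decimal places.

h = 0.1859

x̄ = (50 + 60 + 65 + 70 + 75 + 105)/6 = 70.8333
Σ(x − x̄)² = 434.028 + 117.361 + 34.0278 + 0.694444 + 17.3611 + 1167.36 = 1770.83
h = 1/6 + (-5.83333)²/1770.83 = 0.166667 + 0.0192157 = 0.1859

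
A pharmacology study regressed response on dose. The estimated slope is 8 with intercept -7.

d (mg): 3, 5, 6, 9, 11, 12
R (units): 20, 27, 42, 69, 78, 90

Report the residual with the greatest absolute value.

e = -6

d=3: ŷ = -7 + 8·3 = 17; e = 20 − 17 = 3
d=5: ŷ = -7 + 8·5 = 33; e = 27 − 33 = -6
d=6: ŷ = -7 + 8·6 = 41; e = 42 − 41 = 1
d=9: ŷ = -7 + 8·9 = 65; e = 69 − 65 = 4
d=11: ŷ = -7 + 8·11 = 81; e = 78 − 81 = -3
d=12: ŷ = -7 + 8·12 = 89; e = 90 − 89 = 1
Largest |e| is 6 at d = 5, residual -6.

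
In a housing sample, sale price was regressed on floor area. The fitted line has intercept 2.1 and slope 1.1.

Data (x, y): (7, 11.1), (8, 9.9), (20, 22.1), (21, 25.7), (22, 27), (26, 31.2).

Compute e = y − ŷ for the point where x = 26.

e = 0.5

ŷ = 2.1 + 1.1·26 = 30.7
e = 31.2 − 30.7 = 0.5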